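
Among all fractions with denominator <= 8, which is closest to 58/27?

Expand x = 58/27 as a continued fraction with the Euclidean algorithm:
  58 = 2*27 + 4, so a_0 = 2.
  27 = 6*4 + 3, so a_1 = 6.
  4 = 1*3 + 1, so a_2 = 1.
  3 = 3*1 + 0, so a_3 = 3.
so x = [2; 6, 1, 3].
Convergents (p_i = a_i*p_{i-1} + p_{i-2}, q_i = a_i*q_{i-1} + q_{i-2} with p_{-2}=0, p_{-1}=1, q_{-2}=1, q_{-1}=0), until the denominator exceeds 8:
  i=0: a_0=2, p_0 = 2*1 + 0 = 2, q_0 = 2*0 + 1 = 1.
  i=1: a_1=6, p_1 = 6*2 + 1 = 13, q_1 = 6*1 + 0 = 6.
  i=2: a_2=1, p_2 = 1*13 + 2 = 15, q_2 = 1*6 + 1 = 7.
  i=3: a_3=3, p_3 = 3*15 + 13 = 58, q_3 = 3*7 + 6 = 27.
q_3 = 27 > 8, so the last convergent with denominator <= 8 is p_2/q_2 = 15/7.
The closest fraction with denominator <= 8 is either p_2/q_2 or the intermediate fraction (k*p_2 + p_1)/(k*q_2 + q_1) with the largest k >= 1 whose denominator stays <= 8; these approach x as k grows, and every other convergent or intermediate fraction in range is farther away.
Largest k: floor((8 - q_1)/q_2) = floor((8 - 6)/7) = 0.
Since k = 0, no intermediate fraction beyond p_2/q_2 has denominator <= 8, so the convergent 15/7 is the closest (its error is |58*7 - 15*27|/(27*7) = 1/189).

15/7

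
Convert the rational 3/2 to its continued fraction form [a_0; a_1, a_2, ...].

Run the Euclidean algorithm on 3 and 2; the successive quotients are the partial quotients a_0, a_1, ... (each step inverts the fractional part left over by the previous one):
  3 = 1*2 + 1, so a_0 = 1.
  2 = 2*1 + 0, so a_1 = 2.
The remainder reaches 0 after 2 divisions, so the expansion has 2 partial quotients, read off in order.

[1; 2]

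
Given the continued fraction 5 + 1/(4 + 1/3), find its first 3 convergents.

Using the convergent recurrence p_i = a_i*p_{i-1} + p_{i-2}, q_i = a_i*q_{i-1} + q_{i-2} with p_{-2}=0, p_{-1}=1, q_{-2}=1, q_{-1}=0:
  i=0: a_0=5, p_0 = 5*1 + 0 = 5, q_0 = 5*0 + 1 = 1.
  i=1: a_1=4, p_1 = 4*5 + 1 = 21, q_1 = 4*1 + 0 = 4.
  i=2: a_2=3, p_2 = 3*21 + 5 = 68, q_2 = 3*4 + 1 = 13.

5/1, 21/4, 68/13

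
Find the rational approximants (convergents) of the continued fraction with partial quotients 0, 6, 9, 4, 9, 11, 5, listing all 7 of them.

0/1, 1/6, 9/55, 37/226, 342/2089, 3799/23205, 19337/118114

Using the convergent recurrence p_i = a_i*p_{i-1} + p_{i-2}, q_i = a_i*q_{i-1} + q_{i-2} with p_{-2}=0, p_{-1}=1, q_{-2}=1, q_{-1}=0:
  i=0: a_0=0, p_0 = 0*1 + 0 = 0, q_0 = 0*0 + 1 = 1.
  i=1: a_1=6, p_1 = 6*0 + 1 = 1, q_1 = 6*1 + 0 = 6.
  i=2: a_2=9, p_2 = 9*1 + 0 = 9, q_2 = 9*6 + 1 = 55.
  i=3: a_3=4, p_3 = 4*9 + 1 = 37, q_3 = 4*55 + 6 = 226.
  i=4: a_4=9, p_4 = 9*37 + 9 = 342, q_4 = 9*226 + 55 = 2089.
  i=5: a_5=11, p_5 = 11*342 + 37 = 3799, q_5 = 11*2089 + 226 = 23205.
  i=6: a_6=5, p_6 = 5*3799 + 342 = 19337, q_6 = 5*23205 + 2089 = 118114.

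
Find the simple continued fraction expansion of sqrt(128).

[11; (3, 5, 3, 22)]

Write x_i = (sqrt(128) + m_i)/d_i with (m_0, d_0) = (0, 1). a_0 = floor(sqrt(128)) = 11, since 11^2 = 121 <= 128 < 144 = 12^2.
Iterate m_{i+1} = d_i*a_i - m_i, d_{i+1} = (128 - m_{i+1}^2)/d_i, a_{i+1} = floor((a_0 + m_{i+1})/d_{i+1}):
  m_1 = 1*11 - 0 = 11, d_1 = (128 - 11^2)/1 = 7/1 = 7, a_1 = floor((11 + 11)/7) = 3.
  m_2 = 7*3 - 11 = 10, d_2 = (128 - 10^2)/7 = 28/7 = 4, a_2 = floor((11 + 10)/4) = 5.
  m_3 = 4*5 - 10 = 10, d_3 = (128 - 10^2)/4 = 28/4 = 7, a_3 = floor((11 + 10)/7) = 3.
  m_4 = 7*3 - 10 = 11, d_4 = (128 - 11^2)/7 = 7/7 = 1, a_4 = floor((11 + 11)/1) = 22.
  m_5 = 1*22 - 11 = 11, d_5 = (128 - 11^2)/1 = 7/1 = 7: (m_5, d_5) = (m_1, d_1) = (11, 7), so from here the quotients repeat a_1, ..., a_4; the period length is 4.
Hence the expansion of sqrt(128) is a_0 = 11 followed by the repeating block 3, 5, 3, 22 (period 4).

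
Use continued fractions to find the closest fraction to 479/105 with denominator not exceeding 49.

73/16

Expand x = 479/105 as a continued fraction with the Euclidean algorithm:
  479 = 4*105 + 59, so a_0 = 4.
  105 = 1*59 + 46, so a_1 = 1.
  59 = 1*46 + 13, so a_2 = 1.
  46 = 3*13 + 7, so a_3 = 3.
  13 = 1*7 + 6, so a_4 = 1.
  7 = 1*6 + 1, so a_5 = 1.
  6 = 6*1 + 0, so a_6 = 6.
so x = [4; 1, 1, 3, 1, 1, 6].
Convergents (p_i = a_i*p_{i-1} + p_{i-2}, q_i = a_i*q_{i-1} + q_{i-2} with p_{-2}=0, p_{-1}=1, q_{-2}=1, q_{-1}=0), until the denominator exceeds 49:
  i=0: a_0=4, p_0 = 4*1 + 0 = 4, q_0 = 4*0 + 1 = 1.
  i=1: a_1=1, p_1 = 1*4 + 1 = 5, q_1 = 1*1 + 0 = 1.
  i=2: a_2=1, p_2 = 1*5 + 4 = 9, q_2 = 1*1 + 1 = 2.
  i=3: a_3=3, p_3 = 3*9 + 5 = 32, q_3 = 3*2 + 1 = 7.
  i=4: a_4=1, p_4 = 1*32 + 9 = 41, q_4 = 1*7 + 2 = 9.
  i=5: a_5=1, p_5 = 1*41 + 32 = 73, q_5 = 1*9 + 7 = 16.
  i=6: a_6=6, p_6 = 6*73 + 41 = 479, q_6 = 6*16 + 9 = 105.
q_6 = 105 > 49, so the last convergent with denominator <= 49 is p_5/q_5 = 73/16.
The closest fraction with denominator <= 49 is either p_5/q_5 or the intermediate fraction (k*p_5 + p_4)/(k*q_5 + q_4) with the largest k >= 1 whose denominator stays <= 49; these approach x as k grows, and every other convergent or intermediate fraction in range is farther away.
Largest k: floor((49 - q_4)/q_5) = floor((49 - 9)/16) = 2.
That gives (2*73 + 41)/(2*16 + 9) = 187/41.
Compare the errors: |x - 73/16| = |479*16 - 73*105|/(105*16) = 1/1680, and |x - 187/41| = |479*41 - 187*105|/(105*41) = 4/4305.
Cross-multiplying, 1*4305 = 4305 < 6720 = 4*1680, so 1/1680 is smaller: the convergent 73/16 is closer to x than 187/41.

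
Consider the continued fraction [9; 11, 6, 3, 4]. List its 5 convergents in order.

9/1, 100/11, 609/67, 1927/212, 8317/915

Using the convergent recurrence p_i = a_i*p_{i-1} + p_{i-2}, q_i = a_i*q_{i-1} + q_{i-2} with p_{-2}=0, p_{-1}=1, q_{-2}=1, q_{-1}=0:
  i=0: a_0=9, p_0 = 9*1 + 0 = 9, q_0 = 9*0 + 1 = 1.
  i=1: a_1=11, p_1 = 11*9 + 1 = 100, q_1 = 11*1 + 0 = 11.
  i=2: a_2=6, p_2 = 6*100 + 9 = 609, q_2 = 6*11 + 1 = 67.
  i=3: a_3=3, p_3 = 3*609 + 100 = 1927, q_3 = 3*67 + 11 = 212.
  i=4: a_4=4, p_4 = 4*1927 + 609 = 8317, q_4 = 4*212 + 67 = 915.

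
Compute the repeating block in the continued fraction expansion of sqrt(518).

Write x_i = (sqrt(518) + m_i)/d_i with (m_0, d_0) = (0, 1). a_0 = floor(sqrt(518)) = 22, since 22^2 = 484 <= 518 < 529 = 23^2.
Iterate m_{i+1} = d_i*a_i - m_i, d_{i+1} = (518 - m_{i+1}^2)/d_i, a_{i+1} = floor((a_0 + m_{i+1})/d_{i+1}):
  m_1 = 1*22 - 0 = 22, d_1 = (518 - 22^2)/1 = 34/1 = 34, a_1 = floor((22 + 22)/34) = 1.
  m_2 = 34*1 - 22 = 12, d_2 = (518 - 12^2)/34 = 374/34 = 11, a_2 = floor((22 + 12)/11) = 3.
  m_3 = 11*3 - 12 = 21, d_3 = (518 - 21^2)/11 = 77/11 = 7, a_3 = floor((22 + 21)/7) = 6.
  m_4 = 7*6 - 21 = 21, d_4 = (518 - 21^2)/7 = 77/7 = 11, a_4 = floor((22 + 21)/11) = 3.
  m_5 = 11*3 - 21 = 12, d_5 = (518 - 12^2)/11 = 374/11 = 34, a_5 = floor((22 + 12)/34) = 1.
  m_6 = 34*1 - 12 = 22, d_6 = (518 - 22^2)/34 = 34/34 = 1, a_6 = floor((22 + 22)/1) = 44.
  m_7 = 1*44 - 22 = 22, d_7 = (518 - 22^2)/1 = 34/1 = 34: (m_7, d_7) = (m_1, d_1) = (22, 34), so from here the quotients repeat a_1, ..., a_6; the period length is 6.
Hence the expansion of sqrt(518) is a_0 = 22 followed by the repeating block 1, 3, 6, 3, 1, 44 (period 6).

[22; (1, 3, 6, 3, 1, 44)]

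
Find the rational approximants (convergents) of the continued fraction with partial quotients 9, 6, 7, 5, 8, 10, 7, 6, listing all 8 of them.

9/1, 55/6, 394/43, 2025/221, 16594/1811, 167965/18331, 1192349/130128, 7322059/799099

Using the convergent recurrence p_i = a_i*p_{i-1} + p_{i-2}, q_i = a_i*q_{i-1} + q_{i-2} with p_{-2}=0, p_{-1}=1, q_{-2}=1, q_{-1}=0:
  i=0: a_0=9, p_0 = 9*1 + 0 = 9, q_0 = 9*0 + 1 = 1.
  i=1: a_1=6, p_1 = 6*9 + 1 = 55, q_1 = 6*1 + 0 = 6.
  i=2: a_2=7, p_2 = 7*55 + 9 = 394, q_2 = 7*6 + 1 = 43.
  i=3: a_3=5, p_3 = 5*394 + 55 = 2025, q_3 = 5*43 + 6 = 221.
  i=4: a_4=8, p_4 = 8*2025 + 394 = 16594, q_4 = 8*221 + 43 = 1811.
  i=5: a_5=10, p_5 = 10*16594 + 2025 = 167965, q_5 = 10*1811 + 221 = 18331.
  i=6: a_6=7, p_6 = 7*167965 + 16594 = 1192349, q_6 = 7*18331 + 1811 = 130128.
  i=7: a_7=6, p_7 = 6*1192349 + 167965 = 7322059, q_7 = 6*130128 + 18331 = 799099.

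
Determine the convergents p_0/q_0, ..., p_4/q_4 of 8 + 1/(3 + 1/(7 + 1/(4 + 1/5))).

8/1, 25/3, 183/22, 757/91, 3968/477

Using the convergent recurrence p_i = a_i*p_{i-1} + p_{i-2}, q_i = a_i*q_{i-1} + q_{i-2} with p_{-2}=0, p_{-1}=1, q_{-2}=1, q_{-1}=0:
  i=0: a_0=8, p_0 = 8*1 + 0 = 8, q_0 = 8*0 + 1 = 1.
  i=1: a_1=3, p_1 = 3*8 + 1 = 25, q_1 = 3*1 + 0 = 3.
  i=2: a_2=7, p_2 = 7*25 + 8 = 183, q_2 = 7*3 + 1 = 22.
  i=3: a_3=4, p_3 = 4*183 + 25 = 757, q_3 = 4*22 + 3 = 91.
  i=4: a_4=5, p_4 = 5*757 + 183 = 3968, q_4 = 5*91 + 22 = 477.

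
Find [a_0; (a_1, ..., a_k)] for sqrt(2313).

Write x_i = (sqrt(2313) + m_i)/d_i with (m_0, d_0) = (0, 1). a_0 = floor(sqrt(2313)) = 48, since 48^2 = 2304 <= 2313 < 2401 = 49^2.
Iterate m_{i+1} = d_i*a_i - m_i, d_{i+1} = (2313 - m_{i+1}^2)/d_i, a_{i+1} = floor((a_0 + m_{i+1})/d_{i+1}):
  m_1 = 1*48 - 0 = 48, d_1 = (2313 - 48^2)/1 = 9/1 = 9, a_1 = floor((48 + 48)/9) = 10.
  m_2 = 9*10 - 48 = 42, d_2 = (2313 - 42^2)/9 = 549/9 = 61, a_2 = floor((48 + 42)/61) = 1.
  m_3 = 61*1 - 42 = 19, d_3 = (2313 - 19^2)/61 = 1952/61 = 32, a_3 = floor((48 + 19)/32) = 2.
  m_4 = 32*2 - 19 = 45, d_4 = (2313 - 45^2)/32 = 288/32 = 9, a_4 = floor((48 + 45)/9) = 10.
  m_5 = 9*10 - 45 = 45, d_5 = (2313 - 45^2)/9 = 288/9 = 32, a_5 = floor((48 + 45)/32) = 2.
  m_6 = 32*2 - 45 = 19, d_6 = (2313 - 19^2)/32 = 1952/32 = 61, a_6 = floor((48 + 19)/61) = 1.
  m_7 = 61*1 - 19 = 42, d_7 = (2313 - 42^2)/61 = 549/61 = 9, a_7 = floor((48 + 42)/9) = 10.
  m_8 = 9*10 - 42 = 48, d_8 = (2313 - 48^2)/9 = 9/9 = 1, a_8 = floor((48 + 48)/1) = 96.
  m_9 = 1*96 - 48 = 48, d_9 = (2313 - 48^2)/1 = 9/1 = 9: (m_9, d_9) = (m_1, d_1) = (48, 9), so from here the quotients repeat a_1, ..., a_8; the period length is 8.
Hence the expansion of sqrt(2313) is a_0 = 48 followed by the repeating block 10, 1, 2, 10, 2, 1, 10, 96 (period 8).

[48; (10, 1, 2, 10, 2, 1, 10, 96)]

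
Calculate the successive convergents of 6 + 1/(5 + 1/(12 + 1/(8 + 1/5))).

6/1, 31/5, 378/61, 3055/493, 15653/2526

Using the convergent recurrence p_i = a_i*p_{i-1} + p_{i-2}, q_i = a_i*q_{i-1} + q_{i-2} with p_{-2}=0, p_{-1}=1, q_{-2}=1, q_{-1}=0:
  i=0: a_0=6, p_0 = 6*1 + 0 = 6, q_0 = 6*0 + 1 = 1.
  i=1: a_1=5, p_1 = 5*6 + 1 = 31, q_1 = 5*1 + 0 = 5.
  i=2: a_2=12, p_2 = 12*31 + 6 = 378, q_2 = 12*5 + 1 = 61.
  i=3: a_3=8, p_3 = 8*378 + 31 = 3055, q_3 = 8*61 + 5 = 493.
  i=4: a_4=5, p_4 = 5*3055 + 378 = 15653, q_4 = 5*493 + 61 = 2526.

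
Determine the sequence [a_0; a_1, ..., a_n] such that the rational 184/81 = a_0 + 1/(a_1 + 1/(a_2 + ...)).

[2; 3, 1, 2, 7]

Run the Euclidean algorithm on 184 and 81; the successive quotients are the partial quotients a_0, a_1, ... (each step inverts the fractional part left over by the previous one):
  184 = 2*81 + 22, so a_0 = 2.
  81 = 3*22 + 15, so a_1 = 3.
  22 = 1*15 + 7, so a_2 = 1.
  15 = 2*7 + 1, so a_3 = 2.
  7 = 7*1 + 0, so a_4 = 7.
The remainder reaches 0 after 5 divisions, so the expansion has 5 partial quotients, read off in order.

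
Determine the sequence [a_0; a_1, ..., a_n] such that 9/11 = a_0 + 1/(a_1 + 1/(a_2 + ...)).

[0; 1, 4, 2]

Run the Euclidean algorithm on 9 and 11; the successive quotients are the partial quotients a_0, a_1, ... (each step inverts the fractional part left over by the previous one):
  9 = 0*11 + 9, so a_0 = 0.
  11 = 1*9 + 2, so a_1 = 1.
  9 = 4*2 + 1, so a_2 = 4.
  2 = 2*1 + 0, so a_3 = 2.
The remainder reaches 0 after 4 divisions, so the expansion has 4 partial quotients, read off in order.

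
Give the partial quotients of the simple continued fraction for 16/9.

Run the Euclidean algorithm on 16 and 9; the successive quotients are the partial quotients a_0, a_1, ... (each step inverts the fractional part left over by the previous one):
  16 = 1*9 + 7, so a_0 = 1.
  9 = 1*7 + 2, so a_1 = 1.
  7 = 3*2 + 1, so a_2 = 3.
  2 = 2*1 + 0, so a_3 = 2.
The remainder reaches 0 after 4 divisions, so the expansion has 4 partial quotients, read off in order.

[1; 1, 3, 2]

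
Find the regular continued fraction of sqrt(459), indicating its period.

Write x_i = (sqrt(459) + m_i)/d_i with (m_0, d_0) = (0, 1). a_0 = floor(sqrt(459)) = 21, since 21^2 = 441 <= 459 < 484 = 22^2.
Iterate m_{i+1} = d_i*a_i - m_i, d_{i+1} = (459 - m_{i+1}^2)/d_i, a_{i+1} = floor((a_0 + m_{i+1})/d_{i+1}):
  m_1 = 1*21 - 0 = 21, d_1 = (459 - 21^2)/1 = 18/1 = 18, a_1 = floor((21 + 21)/18) = 2.
  m_2 = 18*2 - 21 = 15, d_2 = (459 - 15^2)/18 = 234/18 = 13, a_2 = floor((21 + 15)/13) = 2.
  m_3 = 13*2 - 15 = 11, d_3 = (459 - 11^2)/13 = 338/13 = 26, a_3 = floor((21 + 11)/26) = 1.
  m_4 = 26*1 - 11 = 15, d_4 = (459 - 15^2)/26 = 234/26 = 9, a_4 = floor((21 + 15)/9) = 4.
  m_5 = 9*4 - 15 = 21, d_5 = (459 - 21^2)/9 = 18/9 = 2, a_5 = floor((21 + 21)/2) = 21.
  m_6 = 2*21 - 21 = 21, d_6 = (459 - 21^2)/2 = 18/2 = 9, a_6 = floor((21 + 21)/9) = 4.
  m_7 = 9*4 - 21 = 15, d_7 = (459 - 15^2)/9 = 234/9 = 26, a_7 = floor((21 + 15)/26) = 1.
  m_8 = 26*1 - 15 = 11, d_8 = (459 - 11^2)/26 = 338/26 = 13, a_8 = floor((21 + 11)/13) = 2.
  m_9 = 13*2 - 11 = 15, d_9 = (459 - 15^2)/13 = 234/13 = 18, a_9 = floor((21 + 15)/18) = 2.
  m_10 = 18*2 - 15 = 21, d_10 = (459 - 21^2)/18 = 18/18 = 1, a_10 = floor((21 + 21)/1) = 42.
  m_11 = 1*42 - 21 = 21, d_11 = (459 - 21^2)/1 = 18/1 = 18: (m_11, d_11) = (m_1, d_1) = (21, 18), so from here the quotients repeat a_1, ..., a_10; the period length is 10.
Hence the expansion of sqrt(459) is a_0 = 21 followed by the repeating block 2, 2, 1, 4, 21, 4, 1, 2, 2, 42 (period 10).

[21; (2, 2, 1, 4, 21, 4, 1, 2, 2, 42)]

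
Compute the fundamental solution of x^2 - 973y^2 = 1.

(x, y) = (903223, 28956)

First expand sqrt(973) as a continued fraction. With x_i = (sqrt(973) + m_i)/d_i and (m_0, d_0) = (0, 1): a_0 = floor(sqrt(973)) = 31, since 31^2 = 961 <= 973 < 1024 = 32^2.
Iterate m_{i+1} = d_i*a_i - m_i, d_{i+1} = (973 - m_{i+1}^2)/d_i, a_{i+1} = floor((a_0 + m_{i+1})/d_{i+1}):
  m_1 = 1*31 - 0 = 31, d_1 = (973 - 31^2)/1 = 12/1 = 12, a_1 = floor((31 + 31)/12) = 5.
  m_2 = 12*5 - 31 = 29, d_2 = (973 - 29^2)/12 = 132/12 = 11, a_2 = floor((31 + 29)/11) = 5.
  m_3 = 11*5 - 29 = 26, d_3 = (973 - 26^2)/11 = 297/11 = 27, a_3 = floor((31 + 26)/27) = 2.
  m_4 = 27*2 - 26 = 28, d_4 = (973 - 28^2)/27 = 189/27 = 7, a_4 = floor((31 + 28)/7) = 8.
  m_5 = 7*8 - 28 = 28, d_5 = (973 - 28^2)/7 = 189/7 = 27, a_5 = floor((31 + 28)/27) = 2.
  m_6 = 27*2 - 28 = 26, d_6 = (973 - 26^2)/27 = 297/27 = 11, a_6 = floor((31 + 26)/11) = 5.
  m_7 = 11*5 - 26 = 29, d_7 = (973 - 29^2)/11 = 132/11 = 12, a_7 = floor((31 + 29)/12) = 5.
  m_8 = 12*5 - 29 = 31, d_8 = (973 - 31^2)/12 = 12/12 = 1, a_8 = floor((31 + 31)/1) = 62.
  m_9 = 1*62 - 31 = 31, d_9 = (973 - 31^2)/1 = 12/1 = 12: (m_9, d_9) = (m_1, d_1) = (31, 12), so from here the quotients repeat a_1, ..., a_8; the period length is 8.
So sqrt(973) = [31; (5, 5, 2, 8, 2, 5, 5, 62)] with period length k = 8.
k is even, so the fundamental solution of x^2 - 973y^2 = 1 is (p_{k-1}, q_{k-1}) = (p_7, q_7); compute convergents through index 7.
Convergents (p_i = a_i*p_{i-1} + p_{i-2}, q_i = a_i*q_{i-1} + q_{i-2} with p_{-2}=0, p_{-1}=1, q_{-2}=1, q_{-1}=0):
  i=0: a_0=31, p_0 = 31*1 + 0 = 31, q_0 = 31*0 + 1 = 1.
  i=1: a_1=5, p_1 = 5*31 + 1 = 156, q_1 = 5*1 + 0 = 5.
  i=2: a_2=5, p_2 = 5*156 + 31 = 811, q_2 = 5*5 + 1 = 26.
  i=3: a_3=2, p_3 = 2*811 + 156 = 1778, q_3 = 2*26 + 5 = 57.
  i=4: a_4=8, p_4 = 8*1778 + 811 = 15035, q_4 = 8*57 + 26 = 482.
  i=5: a_5=2, p_5 = 2*15035 + 1778 = 31848, q_5 = 2*482 + 57 = 1021.
  i=6: a_6=5, p_6 = 5*31848 + 15035 = 174275, q_6 = 5*1021 + 482 = 5587.
  i=7: a_7=5, p_7 = 5*174275 + 31848 = 903223, q_7 = 5*5587 + 1021 = 28956.
Check: 903223^2 - 973*28956^2 = 815811787729 - 815811787728 = 1, so (x, y) = (903223, 28956) solves the equation, and by the theorem it is the least positive solution.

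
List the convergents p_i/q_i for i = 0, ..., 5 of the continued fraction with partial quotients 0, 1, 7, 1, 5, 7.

0/1, 1/1, 7/8, 8/9, 47/53, 337/380

Using the convergent recurrence p_i = a_i*p_{i-1} + p_{i-2}, q_i = a_i*q_{i-1} + q_{i-2} with p_{-2}=0, p_{-1}=1, q_{-2}=1, q_{-1}=0:
  i=0: a_0=0, p_0 = 0*1 + 0 = 0, q_0 = 0*0 + 1 = 1.
  i=1: a_1=1, p_1 = 1*0 + 1 = 1, q_1 = 1*1 + 0 = 1.
  i=2: a_2=7, p_2 = 7*1 + 0 = 7, q_2 = 7*1 + 1 = 8.
  i=3: a_3=1, p_3 = 1*7 + 1 = 8, q_3 = 1*8 + 1 = 9.
  i=4: a_4=5, p_4 = 5*8 + 7 = 47, q_4 = 5*9 + 8 = 53.
  i=5: a_5=7, p_5 = 7*47 + 8 = 337, q_5 = 7*53 + 9 = 380.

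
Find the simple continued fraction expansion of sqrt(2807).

Write x_i = (sqrt(2807) + m_i)/d_i with (m_0, d_0) = (0, 1). a_0 = floor(sqrt(2807)) = 52, since 52^2 = 2704 <= 2807 < 2809 = 53^2.
Iterate m_{i+1} = d_i*a_i - m_i, d_{i+1} = (2807 - m_{i+1}^2)/d_i, a_{i+1} = floor((a_0 + m_{i+1})/d_{i+1}):
  m_1 = 1*52 - 0 = 52, d_1 = (2807 - 52^2)/1 = 103/1 = 103, a_1 = floor((52 + 52)/103) = 1.
  m_2 = 103*1 - 52 = 51, d_2 = (2807 - 51^2)/103 = 206/103 = 2, a_2 = floor((52 + 51)/2) = 51.
  m_3 = 2*51 - 51 = 51, d_3 = (2807 - 51^2)/2 = 206/2 = 103, a_3 = floor((52 + 51)/103) = 1.
  m_4 = 103*1 - 51 = 52, d_4 = (2807 - 52^2)/103 = 103/103 = 1, a_4 = floor((52 + 52)/1) = 104.
  m_5 = 1*104 - 52 = 52, d_5 = (2807 - 52^2)/1 = 103/1 = 103: (m_5, d_5) = (m_1, d_1) = (52, 103), so from here the quotients repeat a_1, ..., a_4; the period length is 4.
Hence the expansion of sqrt(2807) is a_0 = 52 followed by the repeating block 1, 51, 1, 104 (period 4).

[52; (1, 51, 1, 104)]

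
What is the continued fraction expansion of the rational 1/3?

Run the Euclidean algorithm on 1 and 3; the successive quotients are the partial quotients a_0, a_1, ... (each step inverts the fractional part left over by the previous one):
  1 = 0*3 + 1, so a_0 = 0.
  3 = 3*1 + 0, so a_1 = 3.
The remainder reaches 0 after 2 divisions, so the expansion has 2 partial quotients, read off in order.

[0; 3]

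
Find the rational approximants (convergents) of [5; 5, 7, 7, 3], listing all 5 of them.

5/1, 26/5, 187/36, 1335/257, 4192/807

Using the convergent recurrence p_i = a_i*p_{i-1} + p_{i-2}, q_i = a_i*q_{i-1} + q_{i-2} with p_{-2}=0, p_{-1}=1, q_{-2}=1, q_{-1}=0:
  i=0: a_0=5, p_0 = 5*1 + 0 = 5, q_0 = 5*0 + 1 = 1.
  i=1: a_1=5, p_1 = 5*5 + 1 = 26, q_1 = 5*1 + 0 = 5.
  i=2: a_2=7, p_2 = 7*26 + 5 = 187, q_2 = 7*5 + 1 = 36.
  i=3: a_3=7, p_3 = 7*187 + 26 = 1335, q_3 = 7*36 + 5 = 257.
  i=4: a_4=3, p_4 = 3*1335 + 187 = 4192, q_4 = 3*257 + 36 = 807.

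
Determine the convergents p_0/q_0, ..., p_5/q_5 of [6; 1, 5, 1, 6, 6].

6/1, 7/1, 41/6, 48/7, 329/48, 2022/295

Using the convergent recurrence p_i = a_i*p_{i-1} + p_{i-2}, q_i = a_i*q_{i-1} + q_{i-2} with p_{-2}=0, p_{-1}=1, q_{-2}=1, q_{-1}=0:
  i=0: a_0=6, p_0 = 6*1 + 0 = 6, q_0 = 6*0 + 1 = 1.
  i=1: a_1=1, p_1 = 1*6 + 1 = 7, q_1 = 1*1 + 0 = 1.
  i=2: a_2=5, p_2 = 5*7 + 6 = 41, q_2 = 5*1 + 1 = 6.
  i=3: a_3=1, p_3 = 1*41 + 7 = 48, q_3 = 1*6 + 1 = 7.
  i=4: a_4=6, p_4 = 6*48 + 41 = 329, q_4 = 6*7 + 6 = 48.
  i=5: a_5=6, p_5 = 6*329 + 48 = 2022, q_5 = 6*48 + 7 = 295.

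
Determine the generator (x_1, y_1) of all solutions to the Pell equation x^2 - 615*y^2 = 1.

(x, y) = (124, 5)

First expand sqrt(615) as a continued fraction. With x_i = (sqrt(615) + m_i)/d_i and (m_0, d_0) = (0, 1): a_0 = floor(sqrt(615)) = 24, since 24^2 = 576 <= 615 < 625 = 25^2.
Iterate m_{i+1} = d_i*a_i - m_i, d_{i+1} = (615 - m_{i+1}^2)/d_i, a_{i+1} = floor((a_0 + m_{i+1})/d_{i+1}):
  m_1 = 1*24 - 0 = 24, d_1 = (615 - 24^2)/1 = 39/1 = 39, a_1 = floor((24 + 24)/39) = 1.
  m_2 = 39*1 - 24 = 15, d_2 = (615 - 15^2)/39 = 390/39 = 10, a_2 = floor((24 + 15)/10) = 3.
  m_3 = 10*3 - 15 = 15, d_3 = (615 - 15^2)/10 = 390/10 = 39, a_3 = floor((24 + 15)/39) = 1.
  m_4 = 39*1 - 15 = 24, d_4 = (615 - 24^2)/39 = 39/39 = 1, a_4 = floor((24 + 24)/1) = 48.
  m_5 = 1*48 - 24 = 24, d_5 = (615 - 24^2)/1 = 39/1 = 39: (m_5, d_5) = (m_1, d_1) = (24, 39), so from here the quotients repeat a_1, ..., a_4; the period length is 4.
So sqrt(615) = [24; (1, 3, 1, 48)] with period length k = 4.
k is even, so the fundamental solution of x^2 - 615y^2 = 1 is (p_{k-1}, q_{k-1}) = (p_3, q_3); compute convergents through index 3.
Convergents (p_i = a_i*p_{i-1} + p_{i-2}, q_i = a_i*q_{i-1} + q_{i-2} with p_{-2}=0, p_{-1}=1, q_{-2}=1, q_{-1}=0):
  i=0: a_0=24, p_0 = 24*1 + 0 = 24, q_0 = 24*0 + 1 = 1.
  i=1: a_1=1, p_1 = 1*24 + 1 = 25, q_1 = 1*1 + 0 = 1.
  i=2: a_2=3, p_2 = 3*25 + 24 = 99, q_2 = 3*1 + 1 = 4.
  i=3: a_3=1, p_3 = 1*99 + 25 = 124, q_3 = 1*4 + 1 = 5.
Check: 124^2 - 615*5^2 = 15376 - 15375 = 1, so (x, y) = (124, 5) solves the equation, and by the theorem it is the least positive solution.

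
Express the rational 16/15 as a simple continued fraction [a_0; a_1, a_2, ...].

[1; 15]

Run the Euclidean algorithm on 16 and 15; the successive quotients are the partial quotients a_0, a_1, ... (each step inverts the fractional part left over by the previous one):
  16 = 1*15 + 1, so a_0 = 1.
  15 = 15*1 + 0, so a_1 = 15.
The remainder reaches 0 after 2 divisions, so the expansion has 2 partial quotients, read off in order.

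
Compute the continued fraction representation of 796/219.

Run the Euclidean algorithm on 796 and 219; the successive quotients are the partial quotients a_0, a_1, ... (each step inverts the fractional part left over by the previous one):
  796 = 3*219 + 139, so a_0 = 3.
  219 = 1*139 + 80, so a_1 = 1.
  139 = 1*80 + 59, so a_2 = 1.
  80 = 1*59 + 21, so a_3 = 1.
  59 = 2*21 + 17, so a_4 = 2.
  21 = 1*17 + 4, so a_5 = 1.
  17 = 4*4 + 1, so a_6 = 4.
  4 = 4*1 + 0, so a_7 = 4.
The remainder reaches 0 after 8 divisions, so the expansion has 8 partial quotients, read off in order.

[3; 1, 1, 1, 2, 1, 4, 4]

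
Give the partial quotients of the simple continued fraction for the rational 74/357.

[0; 4, 1, 4, 1, 2, 4]

Run the Euclidean algorithm on 74 and 357; the successive quotients are the partial quotients a_0, a_1, ... (each step inverts the fractional part left over by the previous one):
  74 = 0*357 + 74, so a_0 = 0.
  357 = 4*74 + 61, so a_1 = 4.
  74 = 1*61 + 13, so a_2 = 1.
  61 = 4*13 + 9, so a_3 = 4.
  13 = 1*9 + 4, so a_4 = 1.
  9 = 2*4 + 1, so a_5 = 2.
  4 = 4*1 + 0, so a_6 = 4.
The remainder reaches 0 after 7 divisions, so the expansion has 7 partial quotients, read off in order.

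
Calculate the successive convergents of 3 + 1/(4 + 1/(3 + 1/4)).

3/1, 13/4, 42/13, 181/56

Using the convergent recurrence p_i = a_i*p_{i-1} + p_{i-2}, q_i = a_i*q_{i-1} + q_{i-2} with p_{-2}=0, p_{-1}=1, q_{-2}=1, q_{-1}=0:
  i=0: a_0=3, p_0 = 3*1 + 0 = 3, q_0 = 3*0 + 1 = 1.
  i=1: a_1=4, p_1 = 4*3 + 1 = 13, q_1 = 4*1 + 0 = 4.
  i=2: a_2=3, p_2 = 3*13 + 3 = 42, q_2 = 3*4 + 1 = 13.
  i=3: a_3=4, p_3 = 4*42 + 13 = 181, q_3 = 4*13 + 4 = 56.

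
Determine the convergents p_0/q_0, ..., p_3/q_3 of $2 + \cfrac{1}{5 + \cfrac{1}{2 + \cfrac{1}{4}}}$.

Using the convergent recurrence p_i = a_i*p_{i-1} + p_{i-2}, q_i = a_i*q_{i-1} + q_{i-2} with p_{-2}=0, p_{-1}=1, q_{-2}=1, q_{-1}=0:
  i=0: a_0=2, p_0 = 2*1 + 0 = 2, q_0 = 2*0 + 1 = 1.
  i=1: a_1=5, p_1 = 5*2 + 1 = 11, q_1 = 5*1 + 0 = 5.
  i=2: a_2=2, p_2 = 2*11 + 2 = 24, q_2 = 2*5 + 1 = 11.
  i=3: a_3=4, p_3 = 4*24 + 11 = 107, q_3 = 4*11 + 5 = 49.

2/1, 11/5, 24/11, 107/49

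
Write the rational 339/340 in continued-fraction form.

Run the Euclidean algorithm on 339 and 340; the successive quotients are the partial quotients a_0, a_1, ... (each step inverts the fractional part left over by the previous one):
  339 = 0*340 + 339, so a_0 = 0.
  340 = 1*339 + 1, so a_1 = 1.
  339 = 339*1 + 0, so a_2 = 339.
The remainder reaches 0 after 3 divisions, so the expansion has 3 partial quotients, read off in order.

[0; 1, 339]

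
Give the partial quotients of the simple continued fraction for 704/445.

Run the Euclidean algorithm on 704 and 445; the successive quotients are the partial quotients a_0, a_1, ... (each step inverts the fractional part left over by the previous one):
  704 = 1*445 + 259, so a_0 = 1.
  445 = 1*259 + 186, so a_1 = 1.
  259 = 1*186 + 73, so a_2 = 1.
  186 = 2*73 + 40, so a_3 = 2.
  73 = 1*40 + 33, so a_4 = 1.
  40 = 1*33 + 7, so a_5 = 1.
  33 = 4*7 + 5, so a_6 = 4.
  7 = 1*5 + 2, so a_7 = 1.
  5 = 2*2 + 1, so a_8 = 2.
  2 = 2*1 + 0, so a_9 = 2.
The remainder reaches 0 after 10 divisions, so the expansion has 10 partial quotients, read off in order.

[1; 1, 1, 2, 1, 1, 4, 1, 2, 2]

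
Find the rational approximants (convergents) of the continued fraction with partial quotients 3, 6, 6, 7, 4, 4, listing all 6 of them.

Using the convergent recurrence p_i = a_i*p_{i-1} + p_{i-2}, q_i = a_i*q_{i-1} + q_{i-2} with p_{-2}=0, p_{-1}=1, q_{-2}=1, q_{-1}=0:
  i=0: a_0=3, p_0 = 3*1 + 0 = 3, q_0 = 3*0 + 1 = 1.
  i=1: a_1=6, p_1 = 6*3 + 1 = 19, q_1 = 6*1 + 0 = 6.
  i=2: a_2=6, p_2 = 6*19 + 3 = 117, q_2 = 6*6 + 1 = 37.
  i=3: a_3=7, p_3 = 7*117 + 19 = 838, q_3 = 7*37 + 6 = 265.
  i=4: a_4=4, p_4 = 4*838 + 117 = 3469, q_4 = 4*265 + 37 = 1097.
  i=5: a_5=4, p_5 = 4*3469 + 838 = 14714, q_5 = 4*1097 + 265 = 4653.

3/1, 19/6, 117/37, 838/265, 3469/1097, 14714/4653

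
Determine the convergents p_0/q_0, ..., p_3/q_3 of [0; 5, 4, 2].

0/1, 1/5, 4/21, 9/47

Using the convergent recurrence p_i = a_i*p_{i-1} + p_{i-2}, q_i = a_i*q_{i-1} + q_{i-2} with p_{-2}=0, p_{-1}=1, q_{-2}=1, q_{-1}=0:
  i=0: a_0=0, p_0 = 0*1 + 0 = 0, q_0 = 0*0 + 1 = 1.
  i=1: a_1=5, p_1 = 5*0 + 1 = 1, q_1 = 5*1 + 0 = 5.
  i=2: a_2=4, p_2 = 4*1 + 0 = 4, q_2 = 4*5 + 1 = 21.
  i=3: a_3=2, p_3 = 2*4 + 1 = 9, q_3 = 2*21 + 5 = 47.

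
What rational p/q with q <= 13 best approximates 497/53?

Expand x = 497/53 as a continued fraction with the Euclidean algorithm:
  497 = 9*53 + 20, so a_0 = 9.
  53 = 2*20 + 13, so a_1 = 2.
  20 = 1*13 + 7, so a_2 = 1.
  13 = 1*7 + 6, so a_3 = 1.
  7 = 1*6 + 1, so a_4 = 1.
  6 = 6*1 + 0, so a_5 = 6.
so x = [9; 2, 1, 1, 1, 6].
Convergents (p_i = a_i*p_{i-1} + p_{i-2}, q_i = a_i*q_{i-1} + q_{i-2} with p_{-2}=0, p_{-1}=1, q_{-2}=1, q_{-1}=0), until the denominator exceeds 13:
  i=0: a_0=9, p_0 = 9*1 + 0 = 9, q_0 = 9*0 + 1 = 1.
  i=1: a_1=2, p_1 = 2*9 + 1 = 19, q_1 = 2*1 + 0 = 2.
  i=2: a_2=1, p_2 = 1*19 + 9 = 28, q_2 = 1*2 + 1 = 3.
  i=3: a_3=1, p_3 = 1*28 + 19 = 47, q_3 = 1*3 + 2 = 5.
  i=4: a_4=1, p_4 = 1*47 + 28 = 75, q_4 = 1*5 + 3 = 8.
  i=5: a_5=6, p_5 = 6*75 + 47 = 497, q_5 = 6*8 + 5 = 53.
q_5 = 53 > 13, so the last convergent with denominator <= 13 is p_4/q_4 = 75/8.
The closest fraction with denominator <= 13 is either p_4/q_4 or the intermediate fraction (k*p_4 + p_3)/(k*q_4 + q_3) with the largest k >= 1 whose denominator stays <= 13; these approach x as k grows, and every other convergent or intermediate fraction in range is farther away.
Largest k: floor((13 - q_3)/q_4) = floor((13 - 5)/8) = 1.
That gives (1*75 + 47)/(1*8 + 5) = 122/13.
Compare the errors: |x - 75/8| = |497*8 - 75*53|/(53*8) = 1/424, and |x - 122/13| = |497*13 - 122*53|/(53*13) = 5/689.
Cross-multiplying, 1*689 = 689 < 2120 = 5*424, so 1/424 is smaller: the convergent 75/8 is closer to x than 122/13.

75/8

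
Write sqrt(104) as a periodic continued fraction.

Write x_i = (sqrt(104) + m_i)/d_i with (m_0, d_0) = (0, 1). a_0 = floor(sqrt(104)) = 10, since 10^2 = 100 <= 104 < 121 = 11^2.
Iterate m_{i+1} = d_i*a_i - m_i, d_{i+1} = (104 - m_{i+1}^2)/d_i, a_{i+1} = floor((a_0 + m_{i+1})/d_{i+1}):
  m_1 = 1*10 - 0 = 10, d_1 = (104 - 10^2)/1 = 4/1 = 4, a_1 = floor((10 + 10)/4) = 5.
  m_2 = 4*5 - 10 = 10, d_2 = (104 - 10^2)/4 = 4/4 = 1, a_2 = floor((10 + 10)/1) = 20.
  m_3 = 1*20 - 10 = 10, d_3 = (104 - 10^2)/1 = 4/1 = 4: (m_3, d_3) = (m_1, d_1) = (10, 4), so from here the quotients repeat a_1, a_2; the period length is 2.
Hence the expansion of sqrt(104) is a_0 = 10 followed by the repeating block 5, 20 (period 2).

[10; (5, 20)]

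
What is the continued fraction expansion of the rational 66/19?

[3; 2, 9]

Run the Euclidean algorithm on 66 and 19; the successive quotients are the partial quotients a_0, a_1, ... (each step inverts the fractional part left over by the previous one):
  66 = 3*19 + 9, so a_0 = 3.
  19 = 2*9 + 1, so a_1 = 2.
  9 = 9*1 + 0, so a_2 = 9.
The remainder reaches 0 after 3 divisions, so the expansion has 3 partial quotients, read off in order.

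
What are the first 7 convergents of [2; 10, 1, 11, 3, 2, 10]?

2/1, 21/10, 23/11, 274/131, 845/404, 1964/939, 20485/9794

Using the convergent recurrence p_i = a_i*p_{i-1} + p_{i-2}, q_i = a_i*q_{i-1} + q_{i-2} with p_{-2}=0, p_{-1}=1, q_{-2}=1, q_{-1}=0:
  i=0: a_0=2, p_0 = 2*1 + 0 = 2, q_0 = 2*0 + 1 = 1.
  i=1: a_1=10, p_1 = 10*2 + 1 = 21, q_1 = 10*1 + 0 = 10.
  i=2: a_2=1, p_2 = 1*21 + 2 = 23, q_2 = 1*10 + 1 = 11.
  i=3: a_3=11, p_3 = 11*23 + 21 = 274, q_3 = 11*11 + 10 = 131.
  i=4: a_4=3, p_4 = 3*274 + 23 = 845, q_4 = 3*131 + 11 = 404.
  i=5: a_5=2, p_5 = 2*845 + 274 = 1964, q_5 = 2*404 + 131 = 939.
  i=6: a_6=10, p_6 = 10*1964 + 845 = 20485, q_6 = 10*939 + 404 = 9794.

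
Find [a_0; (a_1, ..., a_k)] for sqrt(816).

[28; (1, 1, 3, 3, 3, 1, 1, 56)]

Write x_i = (sqrt(816) + m_i)/d_i with (m_0, d_0) = (0, 1). a_0 = floor(sqrt(816)) = 28, since 28^2 = 784 <= 816 < 841 = 29^2.
Iterate m_{i+1} = d_i*a_i - m_i, d_{i+1} = (816 - m_{i+1}^2)/d_i, a_{i+1} = floor((a_0 + m_{i+1})/d_{i+1}):
  m_1 = 1*28 - 0 = 28, d_1 = (816 - 28^2)/1 = 32/1 = 32, a_1 = floor((28 + 28)/32) = 1.
  m_2 = 32*1 - 28 = 4, d_2 = (816 - 4^2)/32 = 800/32 = 25, a_2 = floor((28 + 4)/25) = 1.
  m_3 = 25*1 - 4 = 21, d_3 = (816 - 21^2)/25 = 375/25 = 15, a_3 = floor((28 + 21)/15) = 3.
  m_4 = 15*3 - 21 = 24, d_4 = (816 - 24^2)/15 = 240/15 = 16, a_4 = floor((28 + 24)/16) = 3.
  m_5 = 16*3 - 24 = 24, d_5 = (816 - 24^2)/16 = 240/16 = 15, a_5 = floor((28 + 24)/15) = 3.
  m_6 = 15*3 - 24 = 21, d_6 = (816 - 21^2)/15 = 375/15 = 25, a_6 = floor((28 + 21)/25) = 1.
  m_7 = 25*1 - 21 = 4, d_7 = (816 - 4^2)/25 = 800/25 = 32, a_7 = floor((28 + 4)/32) = 1.
  m_8 = 32*1 - 4 = 28, d_8 = (816 - 28^2)/32 = 32/32 = 1, a_8 = floor((28 + 28)/1) = 56.
  m_9 = 1*56 - 28 = 28, d_9 = (816 - 28^2)/1 = 32/1 = 32: (m_9, d_9) = (m_1, d_1) = (28, 32), so from here the quotients repeat a_1, ..., a_8; the period length is 8.
Hence the expansion of sqrt(816) is a_0 = 28 followed by the repeating block 1, 1, 3, 3, 3, 1, 1, 56 (period 8).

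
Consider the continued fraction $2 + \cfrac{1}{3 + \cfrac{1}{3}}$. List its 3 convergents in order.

2/1, 7/3, 23/10

Using the convergent recurrence p_i = a_i*p_{i-1} + p_{i-2}, q_i = a_i*q_{i-1} + q_{i-2} with p_{-2}=0, p_{-1}=1, q_{-2}=1, q_{-1}=0:
  i=0: a_0=2, p_0 = 2*1 + 0 = 2, q_0 = 2*0 + 1 = 1.
  i=1: a_1=3, p_1 = 3*2 + 1 = 7, q_1 = 3*1 + 0 = 3.
  i=2: a_2=3, p_2 = 3*7 + 2 = 23, q_2 = 3*3 + 1 = 10.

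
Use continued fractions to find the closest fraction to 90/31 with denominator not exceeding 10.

Expand x = 90/31 as a continued fraction with the Euclidean algorithm:
  90 = 2*31 + 28, so a_0 = 2.
  31 = 1*28 + 3, so a_1 = 1.
  28 = 9*3 + 1, so a_2 = 9.
  3 = 3*1 + 0, so a_3 = 3.
so x = [2; 1, 9, 3].
Convergents (p_i = a_i*p_{i-1} + p_{i-2}, q_i = a_i*q_{i-1} + q_{i-2} with p_{-2}=0, p_{-1}=1, q_{-2}=1, q_{-1}=0), until the denominator exceeds 10:
  i=0: a_0=2, p_0 = 2*1 + 0 = 2, q_0 = 2*0 + 1 = 1.
  i=1: a_1=1, p_1 = 1*2 + 1 = 3, q_1 = 1*1 + 0 = 1.
  i=2: a_2=9, p_2 = 9*3 + 2 = 29, q_2 = 9*1 + 1 = 10.
  i=3: a_3=3, p_3 = 3*29 + 3 = 90, q_3 = 3*10 + 1 = 31.
q_3 = 31 > 10, so the last convergent with denominator <= 10 is p_2/q_2 = 29/10.
The closest fraction with denominator <= 10 is either p_2/q_2 or the intermediate fraction (k*p_2 + p_1)/(k*q_2 + q_1) with the largest k >= 1 whose denominator stays <= 10; these approach x as k grows, and every other convergent or intermediate fraction in range is farther away.
Largest k: floor((10 - q_1)/q_2) = floor((10 - 1)/10) = 0.
Since k = 0, no intermediate fraction beyond p_2/q_2 has denominator <= 10, so the convergent 29/10 is the closest (its error is |90*10 - 29*31|/(31*10) = 1/310).

29/10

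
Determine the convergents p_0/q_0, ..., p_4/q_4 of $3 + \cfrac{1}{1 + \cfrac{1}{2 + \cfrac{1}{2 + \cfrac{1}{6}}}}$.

3/1, 4/1, 11/3, 26/7, 167/45

Using the convergent recurrence p_i = a_i*p_{i-1} + p_{i-2}, q_i = a_i*q_{i-1} + q_{i-2} with p_{-2}=0, p_{-1}=1, q_{-2}=1, q_{-1}=0:
  i=0: a_0=3, p_0 = 3*1 + 0 = 3, q_0 = 3*0 + 1 = 1.
  i=1: a_1=1, p_1 = 1*3 + 1 = 4, q_1 = 1*1 + 0 = 1.
  i=2: a_2=2, p_2 = 2*4 + 3 = 11, q_2 = 2*1 + 1 = 3.
  i=3: a_3=2, p_3 = 2*11 + 4 = 26, q_3 = 2*3 + 1 = 7.
  i=4: a_4=6, p_4 = 6*26 + 11 = 167, q_4 = 6*7 + 3 = 45.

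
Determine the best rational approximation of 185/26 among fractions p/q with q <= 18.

Expand x = 185/26 as a continued fraction with the Euclidean algorithm:
  185 = 7*26 + 3, so a_0 = 7.
  26 = 8*3 + 2, so a_1 = 8.
  3 = 1*2 + 1, so a_2 = 1.
  2 = 2*1 + 0, so a_3 = 2.
so x = [7; 8, 1, 2].
Convergents (p_i = a_i*p_{i-1} + p_{i-2}, q_i = a_i*q_{i-1} + q_{i-2} with p_{-2}=0, p_{-1}=1, q_{-2}=1, q_{-1}=0), until the denominator exceeds 18:
  i=0: a_0=7, p_0 = 7*1 + 0 = 7, q_0 = 7*0 + 1 = 1.
  i=1: a_1=8, p_1 = 8*7 + 1 = 57, q_1 = 8*1 + 0 = 8.
  i=2: a_2=1, p_2 = 1*57 + 7 = 64, q_2 = 1*8 + 1 = 9.
  i=3: a_3=2, p_3 = 2*64 + 57 = 185, q_3 = 2*9 + 8 = 26.
q_3 = 26 > 18, so the last convergent with denominator <= 18 is p_2/q_2 = 64/9.
The closest fraction with denominator <= 18 is either p_2/q_2 or the intermediate fraction (k*p_2 + p_1)/(k*q_2 + q_1) with the largest k >= 1 whose denominator stays <= 18; these approach x as k grows, and every other convergent or intermediate fraction in range is farther away.
Largest k: floor((18 - q_1)/q_2) = floor((18 - 8)/9) = 1.
That gives (1*64 + 57)/(1*9 + 8) = 121/17.
Compare the errors: |x - 64/9| = |185*9 - 64*26|/(26*9) = 1/234, and |x - 121/17| = |185*17 - 121*26|/(26*17) = 1/442.
Cross-multiplying, 1*234 = 234 < 442 = 1*442, so 1/442 is smaller: the intermediate fraction 121/17 is closer to x than 64/9.

121/17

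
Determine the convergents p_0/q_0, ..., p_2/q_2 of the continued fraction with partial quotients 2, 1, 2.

2/1, 3/1, 8/3

Using the convergent recurrence p_i = a_i*p_{i-1} + p_{i-2}, q_i = a_i*q_{i-1} + q_{i-2} with p_{-2}=0, p_{-1}=1, q_{-2}=1, q_{-1}=0:
  i=0: a_0=2, p_0 = 2*1 + 0 = 2, q_0 = 2*0 + 1 = 1.
  i=1: a_1=1, p_1 = 1*2 + 1 = 3, q_1 = 1*1 + 0 = 1.
  i=2: a_2=2, p_2 = 2*3 + 2 = 8, q_2 = 2*1 + 1 = 3.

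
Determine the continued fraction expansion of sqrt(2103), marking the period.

Write x_i = (sqrt(2103) + m_i)/d_i with (m_0, d_0) = (0, 1). a_0 = floor(sqrt(2103)) = 45, since 45^2 = 2025 <= 2103 < 2116 = 46^2.
Iterate m_{i+1} = d_i*a_i - m_i, d_{i+1} = (2103 - m_{i+1}^2)/d_i, a_{i+1} = floor((a_0 + m_{i+1})/d_{i+1}):
  m_1 = 1*45 - 0 = 45, d_1 = (2103 - 45^2)/1 = 78/1 = 78, a_1 = floor((45 + 45)/78) = 1.
  m_2 = 78*1 - 45 = 33, d_2 = (2103 - 33^2)/78 = 1014/78 = 13, a_2 = floor((45 + 33)/13) = 6.
  m_3 = 13*6 - 33 = 45, d_3 = (2103 - 45^2)/13 = 78/13 = 6, a_3 = floor((45 + 45)/6) = 15.
  m_4 = 6*15 - 45 = 45, d_4 = (2103 - 45^2)/6 = 78/6 = 13, a_4 = floor((45 + 45)/13) = 6.
  m_5 = 13*6 - 45 = 33, d_5 = (2103 - 33^2)/13 = 1014/13 = 78, a_5 = floor((45 + 33)/78) = 1.
  m_6 = 78*1 - 33 = 45, d_6 = (2103 - 45^2)/78 = 78/78 = 1, a_6 = floor((45 + 45)/1) = 90.
  m_7 = 1*90 - 45 = 45, d_7 = (2103 - 45^2)/1 = 78/1 = 78: (m_7, d_7) = (m_1, d_1) = (45, 78), so from here the quotients repeat a_1, ..., a_6; the period length is 6.
Hence the expansion of sqrt(2103) is a_0 = 45 followed by the repeating block 1, 6, 15, 6, 1, 90 (period 6).

[45; (1, 6, 15, 6, 1, 90)]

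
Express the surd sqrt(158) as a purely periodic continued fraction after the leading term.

Write x_i = (sqrt(158) + m_i)/d_i with (m_0, d_0) = (0, 1). a_0 = floor(sqrt(158)) = 12, since 12^2 = 144 <= 158 < 169 = 13^2.
Iterate m_{i+1} = d_i*a_i - m_i, d_{i+1} = (158 - m_{i+1}^2)/d_i, a_{i+1} = floor((a_0 + m_{i+1})/d_{i+1}):
  m_1 = 1*12 - 0 = 12, d_1 = (158 - 12^2)/1 = 14/1 = 14, a_1 = floor((12 + 12)/14) = 1.
  m_2 = 14*1 - 12 = 2, d_2 = (158 - 2^2)/14 = 154/14 = 11, a_2 = floor((12 + 2)/11) = 1.
  m_3 = 11*1 - 2 = 9, d_3 = (158 - 9^2)/11 = 77/11 = 7, a_3 = floor((12 + 9)/7) = 3.
  m_4 = 7*3 - 9 = 12, d_4 = (158 - 12^2)/7 = 14/7 = 2, a_4 = floor((12 + 12)/2) = 12.
  m_5 = 2*12 - 12 = 12, d_5 = (158 - 12^2)/2 = 14/2 = 7, a_5 = floor((12 + 12)/7) = 3.
  m_6 = 7*3 - 12 = 9, d_6 = (158 - 9^2)/7 = 77/7 = 11, a_6 = floor((12 + 9)/11) = 1.
  m_7 = 11*1 - 9 = 2, d_7 = (158 - 2^2)/11 = 154/11 = 14, a_7 = floor((12 + 2)/14) = 1.
  m_8 = 14*1 - 2 = 12, d_8 = (158 - 12^2)/14 = 14/14 = 1, a_8 = floor((12 + 12)/1) = 24.
  m_9 = 1*24 - 12 = 12, d_9 = (158 - 12^2)/1 = 14/1 = 14: (m_9, d_9) = (m_1, d_1) = (12, 14), so from here the quotients repeat a_1, ..., a_8; the period length is 8.
Hence the expansion of sqrt(158) is a_0 = 12 followed by the repeating block 1, 1, 3, 12, 3, 1, 1, 24 (period 8).

[12; (1, 1, 3, 12, 3, 1, 1, 24)]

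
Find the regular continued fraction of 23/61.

Run the Euclidean algorithm on 23 and 61; the successive quotients are the partial quotients a_0, a_1, ... (each step inverts the fractional part left over by the previous one):
  23 = 0*61 + 23, so a_0 = 0.
  61 = 2*23 + 15, so a_1 = 2.
  23 = 1*15 + 8, so a_2 = 1.
  15 = 1*8 + 7, so a_3 = 1.
  8 = 1*7 + 1, so a_4 = 1.
  7 = 7*1 + 0, so a_5 = 7.
The remainder reaches 0 after 6 divisions, so the expansion has 6 partial quotients, read off in order.

[0; 2, 1, 1, 1, 7]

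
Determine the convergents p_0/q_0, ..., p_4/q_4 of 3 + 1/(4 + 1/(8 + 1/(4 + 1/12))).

Using the convergent recurrence p_i = a_i*p_{i-1} + p_{i-2}, q_i = a_i*q_{i-1} + q_{i-2} with p_{-2}=0, p_{-1}=1, q_{-2}=1, q_{-1}=0:
  i=0: a_0=3, p_0 = 3*1 + 0 = 3, q_0 = 3*0 + 1 = 1.
  i=1: a_1=4, p_1 = 4*3 + 1 = 13, q_1 = 4*1 + 0 = 4.
  i=2: a_2=8, p_2 = 8*13 + 3 = 107, q_2 = 8*4 + 1 = 33.
  i=3: a_3=4, p_3 = 4*107 + 13 = 441, q_3 = 4*33 + 4 = 136.
  i=4: a_4=12, p_4 = 12*441 + 107 = 5399, q_4 = 12*136 + 33 = 1665.

3/1, 13/4, 107/33, 441/136, 5399/1665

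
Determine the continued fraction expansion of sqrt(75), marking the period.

Write x_i = (sqrt(75) + m_i)/d_i with (m_0, d_0) = (0, 1). a_0 = floor(sqrt(75)) = 8, since 8^2 = 64 <= 75 < 81 = 9^2.
Iterate m_{i+1} = d_i*a_i - m_i, d_{i+1} = (75 - m_{i+1}^2)/d_i, a_{i+1} = floor((a_0 + m_{i+1})/d_{i+1}):
  m_1 = 1*8 - 0 = 8, d_1 = (75 - 8^2)/1 = 11/1 = 11, a_1 = floor((8 + 8)/11) = 1.
  m_2 = 11*1 - 8 = 3, d_2 = (75 - 3^2)/11 = 66/11 = 6, a_2 = floor((8 + 3)/6) = 1.
  m_3 = 6*1 - 3 = 3, d_3 = (75 - 3^2)/6 = 66/6 = 11, a_3 = floor((8 + 3)/11) = 1.
  m_4 = 11*1 - 3 = 8, d_4 = (75 - 8^2)/11 = 11/11 = 1, a_4 = floor((8 + 8)/1) = 16.
  m_5 = 1*16 - 8 = 8, d_5 = (75 - 8^2)/1 = 11/1 = 11: (m_5, d_5) = (m_1, d_1) = (8, 11), so from here the quotients repeat a_1, ..., a_4; the period length is 4.
Hence the expansion of sqrt(75) is a_0 = 8 followed by the repeating block 1, 1, 1, 16 (period 4).

[8; (1, 1, 1, 16)]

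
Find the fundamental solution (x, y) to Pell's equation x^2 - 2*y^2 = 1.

(x, y) = (3, 2)

First expand sqrt(2) as a continued fraction. With x_i = (sqrt(2) + m_i)/d_i and (m_0, d_0) = (0, 1): a_0 = floor(sqrt(2)) = 1, since 1^2 = 1 <= 2 < 4 = 2^2.
Iterate m_{i+1} = d_i*a_i - m_i, d_{i+1} = (2 - m_{i+1}^2)/d_i, a_{i+1} = floor((a_0 + m_{i+1})/d_{i+1}):
  m_1 = 1*1 - 0 = 1, d_1 = (2 - 1^2)/1 = 1/1 = 1, a_1 = floor((1 + 1)/1) = 2.
  m_2 = 1*2 - 1 = 1, d_2 = (2 - 1^2)/1 = 1/1 = 1: (m_2, d_2) = (m_1, d_1) = (1, 1), so from here the quotient a_1 repeats; the period length is 1.
So sqrt(2) = [1; (2)] with period length k = 1.
k is odd, so (p_{k-1}, q_{k-1}) only solves x^2 - 2y^2 = -1 and the fundamental solution of x^2 - 2y^2 = 1 is (p_{2k-1}, q_{2k-1}) = (p_1, q_1); compute convergents through index 1, running through the period twice.
Convergents (p_i = a_i*p_{i-1} + p_{i-2}, q_i = a_i*q_{i-1} + q_{i-2} with p_{-2}=0, p_{-1}=1, q_{-2}=1, q_{-1}=0):
  i=0: a_0=1, p_0 = 1*1 + 0 = 1, q_0 = 1*0 + 1 = 1.
  i=1: a_1=2, p_1 = 2*1 + 1 = 3, q_1 = 2*1 + 0 = 2.
Indeed p_0^2 - 2*q_0^2 = 1 - 2 = -1, not +1.
Check: 3^2 - 2*2^2 = 9 - 8 = 1, so (x, y) = (3, 2) solves the equation, and by the theorem it is the least positive solution.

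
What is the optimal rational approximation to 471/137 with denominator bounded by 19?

55/16

Expand x = 471/137 as a continued fraction with the Euclidean algorithm:
  471 = 3*137 + 60, so a_0 = 3.
  137 = 2*60 + 17, so a_1 = 2.
  60 = 3*17 + 9, so a_2 = 3.
  17 = 1*9 + 8, so a_3 = 1.
  9 = 1*8 + 1, so a_4 = 1.
  8 = 8*1 + 0, so a_5 = 8.
so x = [3; 2, 3, 1, 1, 8].
Convergents (p_i = a_i*p_{i-1} + p_{i-2}, q_i = a_i*q_{i-1} + q_{i-2} with p_{-2}=0, p_{-1}=1, q_{-2}=1, q_{-1}=0), until the denominator exceeds 19:
  i=0: a_0=3, p_0 = 3*1 + 0 = 3, q_0 = 3*0 + 1 = 1.
  i=1: a_1=2, p_1 = 2*3 + 1 = 7, q_1 = 2*1 + 0 = 2.
  i=2: a_2=3, p_2 = 3*7 + 3 = 24, q_2 = 3*2 + 1 = 7.
  i=3: a_3=1, p_3 = 1*24 + 7 = 31, q_3 = 1*7 + 2 = 9.
  i=4: a_4=1, p_4 = 1*31 + 24 = 55, q_4 = 1*9 + 7 = 16.
  i=5: a_5=8, p_5 = 8*55 + 31 = 471, q_5 = 8*16 + 9 = 137.
q_5 = 137 > 19, so the last convergent with denominator <= 19 is p_4/q_4 = 55/16.
The closest fraction with denominator <= 19 is either p_4/q_4 or the intermediate fraction (k*p_4 + p_3)/(k*q_4 + q_3) with the largest k >= 1 whose denominator stays <= 19; these approach x as k grows, and every other convergent or intermediate fraction in range is farther away.
Largest k: floor((19 - q_3)/q_4) = floor((19 - 9)/16) = 0.
Since k = 0, no intermediate fraction beyond p_4/q_4 has denominator <= 19, so the convergent 55/16 is the closest (its error is |471*16 - 55*137|/(137*16) = 1/2192).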